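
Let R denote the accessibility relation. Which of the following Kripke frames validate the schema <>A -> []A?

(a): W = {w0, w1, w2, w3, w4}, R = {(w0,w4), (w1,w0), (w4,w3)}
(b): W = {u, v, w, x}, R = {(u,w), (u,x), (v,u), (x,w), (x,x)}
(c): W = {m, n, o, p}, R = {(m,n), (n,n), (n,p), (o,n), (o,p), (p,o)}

Frame correspondent (Sahlqvist): forall x forall y forall z (Rxy & Rxz -> y = z) — i.e. partial functionality.
(a): ✓.
(b): fails — u sees both w and x.
(c): fails — n sees both n and p.
Valid on: (a).

(a)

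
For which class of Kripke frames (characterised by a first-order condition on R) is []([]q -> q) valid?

Suppose □(□q→q) is valid. Take Rxy and set V(q)={w : Ryw}. Then at y, □q holds; since □(□q→q) at x, □q→q at y, so q at y, i.e. Ryy.

Shift-reflexivity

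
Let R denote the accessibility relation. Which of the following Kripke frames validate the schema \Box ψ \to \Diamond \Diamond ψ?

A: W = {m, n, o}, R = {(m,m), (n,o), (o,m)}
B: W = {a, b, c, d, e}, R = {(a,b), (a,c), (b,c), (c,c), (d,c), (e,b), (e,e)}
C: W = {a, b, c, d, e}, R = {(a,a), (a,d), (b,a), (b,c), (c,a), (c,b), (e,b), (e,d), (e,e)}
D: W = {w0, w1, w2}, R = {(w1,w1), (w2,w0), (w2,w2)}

B

This is the axiom for a generalized confluence (Geach) condition; its first-order frame correspondent is \forall x \exists w (xRw \wedge x R^2 w).
A: fails — at n but no w with nRw and nR²w.
B: ✓.
C: fails — at d but no w with dRw and dR²w.
D: fails — at w0 but no w with w0Rw and w0R²w.
Valid on: B.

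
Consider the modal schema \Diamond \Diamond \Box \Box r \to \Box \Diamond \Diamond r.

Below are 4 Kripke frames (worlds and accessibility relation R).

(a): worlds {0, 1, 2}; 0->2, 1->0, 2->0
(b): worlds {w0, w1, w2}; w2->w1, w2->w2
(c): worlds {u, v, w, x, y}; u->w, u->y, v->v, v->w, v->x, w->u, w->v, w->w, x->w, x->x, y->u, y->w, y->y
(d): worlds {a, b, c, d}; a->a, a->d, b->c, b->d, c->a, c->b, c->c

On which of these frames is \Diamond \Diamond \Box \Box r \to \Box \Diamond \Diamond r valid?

This is the axiom for a generalized confluence (Geach) condition; its first-order frame correspondent is \forall x \forall y \forall z ((x R^2 y \wedge xRz) \to \exists w (y R^2 w \wedge z R^2 w)).
(a): fails — 0R²0, 0R2 but no w with 0R²w and 2R²w.
(b): fails — w2R²w1, w2Rw1 but no w with w1R²w and w1R²w.
(c): satisfies the condition.
(d): fails — aR²a, aRd but no w with aR²w and dR²w.
Valid on: (c).

(c)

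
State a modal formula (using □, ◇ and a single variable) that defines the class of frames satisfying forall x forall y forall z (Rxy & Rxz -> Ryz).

The condition is the Euclidean property. The 5 schema ◇r → □◇r defines it.
Suppose ◇r→□◇r is valid. Take Rxy, Rxz and set V(r)={y}. Then ◇r at x, so □◇r at x, so ◇r at z, so some w with Rzw has r; w=y, i.e. Rzy. By symmetry of the argument, Ryz.

◇r → □◇r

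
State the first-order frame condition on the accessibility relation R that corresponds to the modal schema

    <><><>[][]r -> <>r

forall x forall y (x R^3 y -> exists w (y R^2 w & xRw))

This is a Sahlqvist (Geach-type) schema ◇^3□^2r → □^0◇^1r.
Minimal-valuation argument: fix x; take any y with xR^3y and any z with xR^0z. Set V(r) to the set of worlds R-reachable from y in exactly 2 steps. Then □^2r holds at y, so the antecedent holds at x; validity forces ◇^1r at z, giving a w with zR^1w and yR^2w.
First-order correspondent: forall x forall y (x R^3 y -> exists w (y R^2 w & xRw)).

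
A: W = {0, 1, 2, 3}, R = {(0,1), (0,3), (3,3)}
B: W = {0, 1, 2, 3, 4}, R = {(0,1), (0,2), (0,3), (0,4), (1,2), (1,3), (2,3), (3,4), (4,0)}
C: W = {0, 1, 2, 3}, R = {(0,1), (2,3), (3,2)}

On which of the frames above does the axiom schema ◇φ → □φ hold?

The schema corresponds to partial functionality: ∀x ∀y ∀z (Rxy ∧ Rxz → y = z).
A: fails — 0 sees both 1 and 3.
B: fails — 0 sees both 1 and 2.
C: ✓.

C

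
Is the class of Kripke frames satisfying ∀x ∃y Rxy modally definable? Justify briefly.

The condition is seriality. A defining modal formula is □p → ◇p.
Suppose □p→◇p is valid. At any x set V(p)=W. Then □p at x, so ◇p at x, so x has a successor.

Definable; □p → ◇p defines it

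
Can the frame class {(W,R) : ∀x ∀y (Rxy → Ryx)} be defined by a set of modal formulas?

Definable; q → □◇q defines it

The condition is symmetry. A defining modal formula is q → □◇q.
Suppose q→□◇q is valid. Take Rxy and set V(q)={x}. Then q at x, so □◇q at x, so ◇q at y, so some z with Ryz has q; z=x, i.e. Ryx.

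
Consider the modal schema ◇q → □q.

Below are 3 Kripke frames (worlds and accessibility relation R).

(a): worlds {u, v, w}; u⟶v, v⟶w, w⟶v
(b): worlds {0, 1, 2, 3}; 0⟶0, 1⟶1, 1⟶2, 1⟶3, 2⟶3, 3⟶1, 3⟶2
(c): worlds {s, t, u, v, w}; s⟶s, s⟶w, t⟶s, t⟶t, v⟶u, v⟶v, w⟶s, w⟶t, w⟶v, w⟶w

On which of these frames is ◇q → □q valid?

Frame correspondent (Sahlqvist): ∀x ∀y ∀z (Rxy ∧ Rxz → y = z) — i.e. partial functionality.
(a): ✓.
(b): fails — 1 sees both 1 and 2.
(c): fails — s sees both s and w.

(a)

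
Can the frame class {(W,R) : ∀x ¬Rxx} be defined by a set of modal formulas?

If a class were modally definable it would be closed under surjective bounded morphisms (Goldblatt–Thomason).
The 2-cycle (worlds s,t with s→t→s) is irreflexive, and the map sending every world to a single reflexive point • is a surjective bounded morphism (forth: every edge maps to (•,•); back: every world has a successor). So any modal formula valid on the 2-cycle is also valid on the reflexive point, which is not irreflexive.
So no modal formula (or set of formulas) defines exactly the irreflexive frames.

Not modally definable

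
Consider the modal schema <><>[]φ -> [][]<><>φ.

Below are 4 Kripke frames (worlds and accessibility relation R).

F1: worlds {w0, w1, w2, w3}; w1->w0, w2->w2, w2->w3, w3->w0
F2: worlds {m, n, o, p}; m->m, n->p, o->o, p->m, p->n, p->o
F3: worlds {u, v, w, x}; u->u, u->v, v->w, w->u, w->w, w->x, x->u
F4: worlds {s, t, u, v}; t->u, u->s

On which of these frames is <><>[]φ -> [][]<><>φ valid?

none

The schema corresponds to a generalized confluence (Geach) condition: forall x forall y forall z ((x R^2 y & x R^2 z) -> exists w (yRw & z R^2 w)).
F1: fails — w2R²w0, w2R²w0 but no w with w0Rw and w0R²w.
F2: fails — nR²m, nR²o but no w with mRw and oR²w.
F3: fails — wR²v, wR²x but no t with vRt and xR²t.
F4: fails — tR²s, tR²s but no w with sRw and sR²w.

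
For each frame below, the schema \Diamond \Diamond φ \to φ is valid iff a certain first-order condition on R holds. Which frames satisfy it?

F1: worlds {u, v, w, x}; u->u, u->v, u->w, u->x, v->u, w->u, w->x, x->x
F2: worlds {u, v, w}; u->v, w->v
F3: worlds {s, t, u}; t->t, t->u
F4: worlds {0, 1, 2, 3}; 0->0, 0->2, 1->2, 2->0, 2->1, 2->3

This is the axiom for a generalized confluence (Geach) condition; its first-order frame correspondent is \forall x \forall y (x R^2 y \to \exists w (y = w \wedge x = w)).
F1: fails — uR²v but v ≠ u.
F2: ✓.
F3: fails — tR²u but u ≠ t.
F4: fails — 0R²1 but 1 ≠ 0.
Valid on: F2.

F2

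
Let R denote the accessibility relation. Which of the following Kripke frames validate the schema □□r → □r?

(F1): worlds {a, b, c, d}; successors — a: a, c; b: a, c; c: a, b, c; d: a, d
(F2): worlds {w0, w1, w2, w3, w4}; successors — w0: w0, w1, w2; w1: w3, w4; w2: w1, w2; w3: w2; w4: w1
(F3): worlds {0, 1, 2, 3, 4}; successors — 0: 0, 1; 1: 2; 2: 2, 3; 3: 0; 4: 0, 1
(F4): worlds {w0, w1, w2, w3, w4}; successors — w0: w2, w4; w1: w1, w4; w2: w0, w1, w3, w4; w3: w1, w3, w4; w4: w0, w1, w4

(F1), (F3)

Frame correspondent (Sahlqvist): ∀x ∀y (Rxy → ∃z (Rxz ∧ Rzy)) — i.e. density.
(F1): satisfies the condition.
(F2): fails — Rw1w3 but no z with Rw1z and Rzw3.
(F3): satisfies the condition.
(F4): fails — Rw0w2 but no z with Rw0z and Rzw2.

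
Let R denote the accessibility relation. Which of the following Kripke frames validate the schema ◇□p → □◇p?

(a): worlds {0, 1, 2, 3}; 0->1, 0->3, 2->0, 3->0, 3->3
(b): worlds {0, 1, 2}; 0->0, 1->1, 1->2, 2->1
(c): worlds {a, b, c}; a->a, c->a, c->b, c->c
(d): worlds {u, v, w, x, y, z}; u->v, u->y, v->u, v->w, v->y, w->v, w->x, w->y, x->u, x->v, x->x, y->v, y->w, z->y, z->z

(b)

Frame correspondent (Sahlqvist): ∀x ∀y ∀z (Rxy ∧ Rxz → ∃w (Ryw ∧ Rzw)) — i.e. convergence.
(a): fails — R01 and R01 but 1 and 1 have no common successor.
(b): condition met.
(c): fails — Rca and Rcb but a and b have no common successor.
(d): fails — Rzy and Rzz but y and z have no common successor.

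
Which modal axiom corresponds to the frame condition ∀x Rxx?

□p → p

This is reflexivity; the standard corresponding axiom is T: □p → p.
Suppose □p→p is valid. At any x set V(p)={w : Rxw}. Then □p holds at x, so p holds at x, i.e. Rxx.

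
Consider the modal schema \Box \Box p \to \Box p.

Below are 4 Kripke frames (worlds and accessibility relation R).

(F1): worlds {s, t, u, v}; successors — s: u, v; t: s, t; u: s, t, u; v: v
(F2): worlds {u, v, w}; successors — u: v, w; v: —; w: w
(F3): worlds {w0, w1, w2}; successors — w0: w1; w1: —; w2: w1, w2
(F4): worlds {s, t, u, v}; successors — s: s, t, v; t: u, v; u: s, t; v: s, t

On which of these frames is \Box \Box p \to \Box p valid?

(F1)

Frame correspondent (Sahlqvist): \forall x \forall y (Rxy \to \exists z (Rxz \wedge Rzy)) — i.e. density.
(F1): condition met.
(F2): fails — Ruv but no z with Ruz and Rzv.
(F3): fails — Rw0w1 but no z with Rw0z and Rzw1.
(F4): fails — Rtv but no z with Rtz and Rzv.
Valid on: (F1).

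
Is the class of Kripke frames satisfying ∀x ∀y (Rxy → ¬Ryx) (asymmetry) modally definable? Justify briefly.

Modal frame validity is preserved under surjective bounded morphisms.
The 4-cycle (worlds s,t,u,v with s→t→u→v→s) is asymmetric. Mapping every world to a single reflexive point • is a surjective bounded morphism, and the reflexive point is not asymmetric (R•• but asymmetry requires ¬R••).
Hence asymmetry is not modally definable.

No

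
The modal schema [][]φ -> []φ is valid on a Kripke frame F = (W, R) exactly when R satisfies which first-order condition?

density

Suppose □□φ→□φ is valid. Take Rxy and set V(φ)={w : xR²w}. Then □□φ at x, so □φ at x, so φ at y, i.e. ∃z(Rxz∧Rzy).
Conversely, on a frame with density the schema holds at every world under every valuation.
Frame condition: forall x forall y (Rxy -> exists z (Rxz & Rzy)).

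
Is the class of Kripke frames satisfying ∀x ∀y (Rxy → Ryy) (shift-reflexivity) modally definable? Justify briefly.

Yes — defined by □(□p → p)

Yes: it is shift-reflexivity, defined by the T□ schema □(□p → p).
Suppose □(□p→p) is valid. Take Rxy and set V(p)={w : Ryw}. Then at y, □p holds; since □(□p→p) at x, □p→p at y, so p at y, i.e. Ryy.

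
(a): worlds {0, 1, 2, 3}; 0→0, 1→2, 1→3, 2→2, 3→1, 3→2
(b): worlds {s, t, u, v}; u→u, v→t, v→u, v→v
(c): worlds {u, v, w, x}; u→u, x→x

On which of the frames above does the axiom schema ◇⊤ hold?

(a)

The schema corresponds to seriality: ∀x ∃y Rxy.
(a): holds.
(b): fails — world s has no successor.
(c): fails — world v has no successor.
Valid on: (a).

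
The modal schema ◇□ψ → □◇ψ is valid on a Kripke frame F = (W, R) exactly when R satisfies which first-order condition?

Suppose ◇□ψ→□◇ψ is valid. Take Rxy, Rxz and set V(ψ)={w : Ryw}. Then □ψ at y so ◇□ψ at x, so □◇ψ at x, so ◇ψ at z, giving w with Rzw and Ryw.
Conversely, any frame satisfying ∀x ∀y ∀z (Rxy ∧ Rxz → ∃w (Ryw ∧ Rzw)) validates the schema.
So the correspondent is convergence.

Convergence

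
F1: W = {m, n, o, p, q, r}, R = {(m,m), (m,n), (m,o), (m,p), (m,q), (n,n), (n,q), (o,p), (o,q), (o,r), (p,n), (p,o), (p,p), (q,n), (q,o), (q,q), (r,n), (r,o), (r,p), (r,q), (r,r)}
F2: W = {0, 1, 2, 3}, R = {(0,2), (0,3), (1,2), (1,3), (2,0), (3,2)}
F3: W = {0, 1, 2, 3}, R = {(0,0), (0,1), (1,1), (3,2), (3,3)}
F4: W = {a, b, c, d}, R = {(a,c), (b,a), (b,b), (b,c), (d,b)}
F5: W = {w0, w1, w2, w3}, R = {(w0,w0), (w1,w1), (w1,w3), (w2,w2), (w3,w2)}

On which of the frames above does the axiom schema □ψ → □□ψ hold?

F3

This is the axiom for transitivity; its first-order frame correspondent is ∀x ∀y ∀z (Rxy ∧ Ryz → Rxz).
F1: fails — Rop and Rpn but not Ron.
F2: fails — R32 and R20 but not R30.
F3: ✓.
F4: fails — Rdb and Rbc but not Rdc.
F5: fails — Rw1w3 and Rw3w2 but not Rw1w2.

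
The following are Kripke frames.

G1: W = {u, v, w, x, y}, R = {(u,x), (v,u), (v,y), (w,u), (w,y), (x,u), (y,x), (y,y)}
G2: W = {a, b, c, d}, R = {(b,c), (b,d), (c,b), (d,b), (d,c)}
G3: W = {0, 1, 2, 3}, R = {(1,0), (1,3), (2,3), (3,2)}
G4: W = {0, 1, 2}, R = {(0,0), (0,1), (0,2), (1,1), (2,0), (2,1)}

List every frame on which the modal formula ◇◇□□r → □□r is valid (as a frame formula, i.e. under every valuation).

This is the axiom for a generalized confluence (Geach) condition; its first-order frame correspondent is ∀x ∀y ∀z ((xR²y ∧ xR²z) → ∃w (yR²w ∧ z = w)).
G1: fails — vR²x, vR²y but no t with xR²t and y=t.
G2: fails — bR²c, bR²b but no w with cR²w and b=w.
G3: satisfies the condition.
G4: fails — 0R²1, 0R²0 but no w with 1R²w and 0=w.

G3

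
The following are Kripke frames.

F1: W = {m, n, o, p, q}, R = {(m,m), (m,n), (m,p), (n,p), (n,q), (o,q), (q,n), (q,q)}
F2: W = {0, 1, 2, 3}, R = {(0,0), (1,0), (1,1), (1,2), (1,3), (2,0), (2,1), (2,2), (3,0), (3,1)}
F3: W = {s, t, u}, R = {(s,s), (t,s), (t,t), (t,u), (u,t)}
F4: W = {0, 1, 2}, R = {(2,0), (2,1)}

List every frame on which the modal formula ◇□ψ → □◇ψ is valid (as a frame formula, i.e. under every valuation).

F2

Frame correspondent (Sahlqvist): ∀x ∀y ∀z (Rxy ∧ Rxz → ∃w (Ryw ∧ Rzw)) — i.e. convergence.
F1: fails — Rmm and Rmp but m and p have no common successor.
F2: satisfies the condition.
F3: fails — Rts and Rtu but s and u have no common successor.
F4: fails — R20 and R20 but 0 and 0 have no common successor.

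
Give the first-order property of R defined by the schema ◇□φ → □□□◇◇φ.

This is a Sahlqvist (Geach-type) schema ◇^1□^1φ → □^3◇^2φ.
Minimal-valuation argument: fix x; take any y with xR^1y and any z with xR^3z. Set V(φ) to the set of worlds R-reachable from y in exactly 1 step. Then □^1φ holds at y, so the antecedent holds at x; validity forces ◇^2φ at z, giving a w with zR^2w and yR^1w.
First-order correspondent: ∀x ∀y ∀z ((xRy ∧ xR³z) → ∃w (yRw ∧ zR²w)).

∀x ∀y ∀z ((xRy ∧ xR³z) → ∃w (yRw ∧ zR²w))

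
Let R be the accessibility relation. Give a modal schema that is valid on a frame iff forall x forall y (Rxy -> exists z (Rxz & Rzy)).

This is density; the standard corresponding axiom is C4: □□s → □s.
Suppose □□s→□s is valid. Take Rxy and set V(s)={w : xR²w}. Then □□s at x, so □s at x, so s at y, i.e. ∃z(Rxz∧Rzy).

□□s → □s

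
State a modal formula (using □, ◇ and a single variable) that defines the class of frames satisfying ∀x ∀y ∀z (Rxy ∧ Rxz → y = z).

A defining formula is ◇ψ → □ψ (the CD axiom).
Suppose ◇ψ→□ψ is valid. Take Rxy, Rxz and set V(ψ)={y}. Then ◇ψ at x, so □ψ at x, so ψ at z, i.e. z=y.

◇ψ → □ψ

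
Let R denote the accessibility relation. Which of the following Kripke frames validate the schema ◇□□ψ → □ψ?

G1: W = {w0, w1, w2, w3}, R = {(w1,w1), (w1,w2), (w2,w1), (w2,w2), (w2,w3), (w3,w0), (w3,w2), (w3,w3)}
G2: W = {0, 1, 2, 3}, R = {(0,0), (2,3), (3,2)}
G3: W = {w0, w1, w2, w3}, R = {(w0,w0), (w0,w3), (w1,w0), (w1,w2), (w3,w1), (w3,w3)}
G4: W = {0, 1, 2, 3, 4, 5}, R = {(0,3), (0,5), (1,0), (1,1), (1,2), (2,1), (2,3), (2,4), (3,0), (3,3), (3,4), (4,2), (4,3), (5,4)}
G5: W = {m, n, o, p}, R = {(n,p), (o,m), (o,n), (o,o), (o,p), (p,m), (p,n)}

G2

The schema corresponds to a generalized confluence (Geach) condition: ∀x ∀y ∀z ((xRy ∧ xRz) → ∃w (yR²w ∧ z = w)).
G1: fails — w3Rw0, w3Rw0 but no w with w0R²w and w0=w.
G2: condition met.
G3: fails — w1Rw0, w1Rw2 but no w with w0R²w and w2=w.
G4: fails — 0R5, 0R5 but no w with 5R²w and 5=w.
G5: fails — oRm, oRm but no w with mR²w and m=w.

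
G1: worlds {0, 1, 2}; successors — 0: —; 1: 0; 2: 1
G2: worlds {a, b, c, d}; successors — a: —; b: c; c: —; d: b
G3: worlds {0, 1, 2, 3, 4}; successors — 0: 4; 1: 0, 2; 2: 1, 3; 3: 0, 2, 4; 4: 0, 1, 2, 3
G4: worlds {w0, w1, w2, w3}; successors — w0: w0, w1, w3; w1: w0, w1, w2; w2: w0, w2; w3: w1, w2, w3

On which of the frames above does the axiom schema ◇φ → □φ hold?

G1, G2

This is the axiom for partial functionality; its first-order frame correspondent is ∀x ∀y ∀z (Rxy ∧ Rxz → y = z).
G1: satisfies the condition.
G2: satisfies the condition.
G3: fails — 1 sees both 0 and 2.
G4: fails — w0 sees both w0 and w1.
Valid on: G1, G2.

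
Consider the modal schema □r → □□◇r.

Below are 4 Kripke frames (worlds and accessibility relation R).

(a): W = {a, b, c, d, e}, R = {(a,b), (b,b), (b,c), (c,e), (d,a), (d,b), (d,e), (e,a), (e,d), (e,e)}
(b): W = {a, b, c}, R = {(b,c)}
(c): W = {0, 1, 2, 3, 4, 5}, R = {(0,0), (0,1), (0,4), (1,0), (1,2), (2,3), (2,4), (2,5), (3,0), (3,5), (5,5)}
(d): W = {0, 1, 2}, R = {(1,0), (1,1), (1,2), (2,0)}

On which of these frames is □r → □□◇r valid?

Frame correspondent (Sahlqvist): ∀x ∀z (xR²z → ∃w (xRw ∧ zRw)) — i.e. a generalized confluence (Geach) condition.
(a): fails — aR²c but no w with aRw and cRw.
(b): satisfies the condition.
(c): fails — 0R²4 but no w with 0Rw and 4Rw.
(d): fails — 1R²0 but no w with 1Rw and 0Rw.
Valid on: (b).

(b)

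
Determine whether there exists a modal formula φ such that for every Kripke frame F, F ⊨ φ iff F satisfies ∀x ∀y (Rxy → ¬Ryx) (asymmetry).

Modal frame validity is preserved under surjective bounded morphisms.
The 3-cycle (worlds s,t,u with s→t→u→s) is asymmetric. Mapping every world to a single reflexive point • is a surjective bounded morphism, and the reflexive point is not asymmetric (R•• but asymmetry requires ¬R••).
Hence asymmetry is not modally definable.

No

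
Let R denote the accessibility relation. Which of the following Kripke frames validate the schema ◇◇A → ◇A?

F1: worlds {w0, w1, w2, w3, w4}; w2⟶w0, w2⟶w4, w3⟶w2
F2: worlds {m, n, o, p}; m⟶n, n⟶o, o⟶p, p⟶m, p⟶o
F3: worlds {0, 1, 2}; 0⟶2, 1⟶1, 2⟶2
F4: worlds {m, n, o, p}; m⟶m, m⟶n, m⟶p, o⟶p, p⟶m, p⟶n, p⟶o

F3

Frame correspondent (Sahlqvist): ∀x ∀y ∀z (Rxy ∧ Ryz → Rxz) — i.e. transitivity.
F1: fails — Rw3w2 and Rw2w4 but not Rw3w4.
F2: fails — Rop and Rpm but not Rom.
F3: satisfies the condition.
F4: fails — Rop and Rpm but not Rom.
Valid on: F3.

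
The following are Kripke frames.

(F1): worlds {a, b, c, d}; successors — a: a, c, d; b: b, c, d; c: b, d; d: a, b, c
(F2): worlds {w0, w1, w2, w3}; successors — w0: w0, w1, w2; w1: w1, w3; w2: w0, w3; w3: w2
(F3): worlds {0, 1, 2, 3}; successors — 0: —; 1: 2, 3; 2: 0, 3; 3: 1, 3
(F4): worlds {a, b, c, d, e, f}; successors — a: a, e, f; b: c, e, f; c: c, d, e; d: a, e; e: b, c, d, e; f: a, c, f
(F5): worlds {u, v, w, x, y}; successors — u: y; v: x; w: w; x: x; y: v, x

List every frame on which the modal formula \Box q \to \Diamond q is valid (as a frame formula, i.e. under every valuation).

The schema corresponds to seriality: \forall x \exists y Rxy.
(F1): holds.
(F2): holds.
(F3): fails — world 0 has no successor.
(F4): holds.
(F5): holds.
Valid on: (F1), (F2), (F4), (F5).

(F1), (F2), (F4), (F5)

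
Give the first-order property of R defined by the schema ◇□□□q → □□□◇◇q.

This is a Sahlqvist (Geach-type) schema ◇^1□^3q → □^3◇^2q.
First-order correspondent: ∀x ∀y ∀z ((xRy ∧ xR³z) → ∃w (yR³w ∧ zR²w)).

∀x ∀y ∀z ((xRy ∧ xR³z) → ∃w (yR³w ∧ zR²w))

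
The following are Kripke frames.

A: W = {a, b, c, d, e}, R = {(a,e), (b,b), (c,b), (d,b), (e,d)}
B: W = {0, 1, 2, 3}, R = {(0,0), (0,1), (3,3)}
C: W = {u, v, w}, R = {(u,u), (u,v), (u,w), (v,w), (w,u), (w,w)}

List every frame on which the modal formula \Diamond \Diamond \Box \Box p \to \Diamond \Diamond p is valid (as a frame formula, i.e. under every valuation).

C

The schema corresponds to a generalized confluence (Geach) condition: \forall x \forall y (x R^2 y \to \exists w (y R^2 w \wedge x R^2 w)).
A: fails — aR²d but no w with dR²w and aR²w.
B: fails — 0R²1 but no w with 1R²w and 0R²w.
C: holds.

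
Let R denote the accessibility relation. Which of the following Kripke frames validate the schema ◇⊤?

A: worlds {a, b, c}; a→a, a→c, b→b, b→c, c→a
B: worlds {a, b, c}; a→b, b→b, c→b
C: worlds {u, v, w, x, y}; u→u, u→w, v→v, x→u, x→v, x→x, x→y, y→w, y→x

A, B

Frame correspondent (Sahlqvist): ∀x ∃y Rxy — i.e. seriality.
A: holds.
B: holds.
C: fails — world w has no successor.
Valid on: A, B.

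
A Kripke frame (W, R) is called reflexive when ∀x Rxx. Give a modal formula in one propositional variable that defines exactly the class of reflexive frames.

A defining formula is □r → r (the T axiom).
Suppose □r→r is valid. At any x set V(r)={w : Rxw}. Then □r holds at x, so r holds at x, i.e. Rxx.

□r → r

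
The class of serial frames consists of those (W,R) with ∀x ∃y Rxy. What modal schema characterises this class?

This is seriality; the standard corresponding axiom is D: □p → ◇p.

□p → ◇p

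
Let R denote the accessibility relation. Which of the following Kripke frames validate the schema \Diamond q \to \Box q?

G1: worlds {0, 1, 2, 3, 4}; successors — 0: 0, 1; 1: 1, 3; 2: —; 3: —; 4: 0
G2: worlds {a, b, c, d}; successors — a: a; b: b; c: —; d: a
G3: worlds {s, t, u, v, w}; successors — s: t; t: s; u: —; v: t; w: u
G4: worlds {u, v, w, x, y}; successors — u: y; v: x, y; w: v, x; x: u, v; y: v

This is the axiom for partial functionality; its first-order frame correspondent is \forall x \forall y \forall z (Rxy \wedge Rxz \to y = z).
G1: fails — 0 sees both 0 and 1.
G2: ✓.
G3: ✓.
G4: fails — v sees both x and y.
Valid on: G2, G3.

G2, G3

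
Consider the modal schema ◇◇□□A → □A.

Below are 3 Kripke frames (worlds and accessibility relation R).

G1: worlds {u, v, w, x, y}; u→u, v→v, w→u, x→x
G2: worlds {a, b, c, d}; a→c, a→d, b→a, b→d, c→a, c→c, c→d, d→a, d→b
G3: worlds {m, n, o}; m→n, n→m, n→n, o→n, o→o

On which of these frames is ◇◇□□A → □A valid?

Frame correspondent (Sahlqvist): ∀x ∀y ∀z ((xR²y ∧ xRz) → ∃w (yR²w ∧ z = w)) — i.e. a generalized confluence (Geach) condition.
G1: ✓.
G2: fails — dR²d, dRb but no w with dR²w and b=w.
G3: fails — oR²m, oRo but no w with mR²w and o=w.

G1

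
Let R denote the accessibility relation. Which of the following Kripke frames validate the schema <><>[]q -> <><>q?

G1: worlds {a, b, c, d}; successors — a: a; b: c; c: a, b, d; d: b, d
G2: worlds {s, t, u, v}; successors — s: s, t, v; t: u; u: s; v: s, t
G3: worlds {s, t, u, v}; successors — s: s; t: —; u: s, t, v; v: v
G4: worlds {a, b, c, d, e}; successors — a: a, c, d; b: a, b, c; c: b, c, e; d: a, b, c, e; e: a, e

G3, G4

The schema corresponds to a generalized confluence (Geach) condition: forall x forall y (x R^2 y -> exists w (yRw & x R^2 w)).
G1: fails — bR²b but no w with bRw and bR²w.
G2: fails — uR²t but no w with tRw and uR²w.
G3: ✓.
G4: ✓.
Valid on: G3, G4.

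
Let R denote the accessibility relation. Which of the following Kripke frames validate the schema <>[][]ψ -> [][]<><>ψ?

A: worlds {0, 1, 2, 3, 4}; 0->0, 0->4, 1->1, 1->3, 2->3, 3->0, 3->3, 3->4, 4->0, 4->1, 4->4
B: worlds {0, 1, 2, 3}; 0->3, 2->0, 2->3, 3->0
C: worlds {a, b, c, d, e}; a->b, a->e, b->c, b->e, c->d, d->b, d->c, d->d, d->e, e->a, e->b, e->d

The schema corresponds to a generalized confluence (Geach) condition: forall x forall y forall z ((xRy & x R^2 z) -> exists w (y R^2 w & z R^2 w)).
A: condition met.
B: fails — 0R3, 0R²0 but no w with 3R²w and 0R²w.
C: condition met.

A, C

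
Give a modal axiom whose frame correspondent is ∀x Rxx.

□r → r

A defining formula is □r → r (the T axiom).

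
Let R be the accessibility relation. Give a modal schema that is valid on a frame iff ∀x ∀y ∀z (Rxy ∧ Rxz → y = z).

This is partial functionality; the standard corresponding axiom is CD: ◇p → □p.
Suppose ◇p→□p is valid. Take Rxy, Rxz and set V(p)={y}. Then ◇p at x, so □p at x, so p at z, i.e. z=y.

◇p → □p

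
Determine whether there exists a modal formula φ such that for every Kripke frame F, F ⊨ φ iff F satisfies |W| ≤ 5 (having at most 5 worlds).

Any modally definable frame class is closed under disjoint unions.
Any modal formula valid on each of 6 disjoint one-world frames is valid on their disjoint union (validity is preserved under disjoint unions). Each one-world frame has |W|=1≤5, but the union has |W|=6.
So no modal formula (or set of formulas) defines exactly the |W|≤5 frames.

No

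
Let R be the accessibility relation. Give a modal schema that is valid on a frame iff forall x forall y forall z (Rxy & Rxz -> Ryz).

A defining formula is ◇r → □◇r (the 5 axiom).
Suppose ◇r→□◇r is valid. Take Rxy, Rxz and set V(r)={y}. Then ◇r at x, so □◇r at x, so ◇r at z, so some w with Rzw has r; w=y, i.e. Rzy. By symmetry of the argument, Ryz.

◇r → □◇r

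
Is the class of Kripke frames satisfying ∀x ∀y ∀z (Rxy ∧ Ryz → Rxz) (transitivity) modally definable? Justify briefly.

Definable; □r → □□r defines it

This is a Sahlqvist condition; the 4 axiom □r → □□r defines it.
Suppose □r→□□r is valid. Take Rxy, Ryz and set V(r)={w : Rxw}. Then □r at x, so □□r at x, so □r at y, so r at z, i.e. Rxz.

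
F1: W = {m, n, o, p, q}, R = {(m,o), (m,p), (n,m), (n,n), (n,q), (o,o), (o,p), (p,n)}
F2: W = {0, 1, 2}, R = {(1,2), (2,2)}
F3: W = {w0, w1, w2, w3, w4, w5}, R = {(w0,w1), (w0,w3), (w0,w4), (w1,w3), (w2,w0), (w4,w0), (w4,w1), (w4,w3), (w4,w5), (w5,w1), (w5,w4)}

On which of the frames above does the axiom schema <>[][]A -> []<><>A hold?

Frame correspondent (Sahlqvist): forall x forall y forall z ((xRy & xRz) -> exists w (y R^2 w & z R^2 w)) — i.e. a generalized confluence (Geach) condition.
F1: fails — nRm, nRq but no w with mR²w and qR²w.
F2: satisfies the condition.
F3: fails — w0Rw1, w0Rw1 but no w with w1R²w and w1R²w.
Valid on: F2.

F2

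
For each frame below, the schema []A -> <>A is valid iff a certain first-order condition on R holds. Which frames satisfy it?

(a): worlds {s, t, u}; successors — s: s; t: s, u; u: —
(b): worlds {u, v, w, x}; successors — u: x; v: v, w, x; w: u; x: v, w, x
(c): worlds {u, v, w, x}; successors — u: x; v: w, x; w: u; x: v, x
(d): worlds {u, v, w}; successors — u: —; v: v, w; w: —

This is the axiom for seriality; its first-order frame correspondent is forall x exists y Rxy.
(a): fails — world u has no successor.
(b): holds.
(c): holds.
(d): fails — world u has no successor.

(b), (c)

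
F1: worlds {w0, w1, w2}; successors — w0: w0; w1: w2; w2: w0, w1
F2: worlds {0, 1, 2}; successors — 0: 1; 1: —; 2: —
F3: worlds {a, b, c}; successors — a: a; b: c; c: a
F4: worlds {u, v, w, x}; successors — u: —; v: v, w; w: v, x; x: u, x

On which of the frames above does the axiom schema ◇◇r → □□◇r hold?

The schema corresponds to a generalized confluence (Geach) condition: ∀x ∀y ∀z ((xR²y ∧ xR²z) → ∃w (y = w ∧ zRw)).
F1: fails — w1R²w0, w1R²w1 but no w with w0=w and w1Rw.
F2: satisfies the condition.
F3: satisfies the condition.
F4: fails — vR²v, vR²x but no t with v=t and xRt.

F2, F3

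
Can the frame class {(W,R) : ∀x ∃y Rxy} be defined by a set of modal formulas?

Yes, by □r → ◇r

Yes: it is seriality, defined by the D schema □r → ◇r.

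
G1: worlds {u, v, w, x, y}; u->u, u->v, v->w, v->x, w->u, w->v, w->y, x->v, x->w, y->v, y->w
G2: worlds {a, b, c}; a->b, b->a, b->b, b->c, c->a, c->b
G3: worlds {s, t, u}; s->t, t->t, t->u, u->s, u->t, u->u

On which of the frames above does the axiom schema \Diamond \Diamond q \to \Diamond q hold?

Frame correspondent (Sahlqvist): \forall x \forall y (x R^2 y \to \exists w (y = w \wedge xRw)) — i.e. a generalized confluence (Geach) condition.
G1: fails — uR²w but no t with w=t and uRt.
G2: fails — aR²a but no w with a=w and aRw.
G3: fails — sR²u but no w with u=w and sRw.
Valid on no frame.

none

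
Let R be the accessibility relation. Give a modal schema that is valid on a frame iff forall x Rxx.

This is reflexivity; the standard corresponding axiom is T: □ψ → ψ.
Suppose □ψ→ψ is valid. At any x set V(ψ)={w : Rxw}. Then □ψ holds at x, so ψ holds at x, i.e. Rxx.

□ψ → ψ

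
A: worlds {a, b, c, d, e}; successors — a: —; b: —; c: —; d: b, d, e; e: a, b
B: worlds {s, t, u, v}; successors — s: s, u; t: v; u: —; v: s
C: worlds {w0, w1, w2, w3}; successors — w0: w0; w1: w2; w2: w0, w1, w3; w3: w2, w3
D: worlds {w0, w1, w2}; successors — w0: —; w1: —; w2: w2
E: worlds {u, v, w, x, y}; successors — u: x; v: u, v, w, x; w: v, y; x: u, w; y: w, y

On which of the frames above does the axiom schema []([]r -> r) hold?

This is the axiom for shift-reflexivity; its first-order frame correspondent is forall x forall y (Rxy -> Ryy).
A: fails — Reb but not Rbb.
B: fails — Rsu but not Ruu.
C: fails — Rw1w2 but not Rw2w2.
D: satisfies the condition.
E: fails — Rxw but not Rww.

D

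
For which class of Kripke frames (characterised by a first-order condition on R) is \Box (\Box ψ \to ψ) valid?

shift-reflexivity

Suppose □(□ψ→ψ) is valid. Take Rxy and set V(ψ)={w : Ryw}. Then at y, □ψ holds; since □(□ψ→ψ) at x, □ψ→ψ at y, so ψ at y, i.e. Ryy.
Conversely, on a frame with shift-reflexivity the schema holds at every world under every valuation.
Frame condition: \forall x \forall y (Rxy \to Ryy).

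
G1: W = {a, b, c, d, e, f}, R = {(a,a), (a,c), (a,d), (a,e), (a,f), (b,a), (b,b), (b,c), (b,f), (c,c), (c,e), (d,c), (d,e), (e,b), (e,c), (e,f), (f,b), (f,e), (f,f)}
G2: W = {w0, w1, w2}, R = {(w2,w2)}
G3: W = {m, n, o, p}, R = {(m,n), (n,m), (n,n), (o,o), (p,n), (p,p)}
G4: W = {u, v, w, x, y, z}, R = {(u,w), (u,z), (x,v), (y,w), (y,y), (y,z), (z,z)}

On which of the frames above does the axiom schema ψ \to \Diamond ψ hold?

Frame correspondent (Sahlqvist): \forall x Rxx — i.e. reflexivity.
G1: fails — world d does not see itself.
G2: fails — world w0 does not see itself.
G3: fails — world m does not see itself.
G4: fails — world u does not see itself.

none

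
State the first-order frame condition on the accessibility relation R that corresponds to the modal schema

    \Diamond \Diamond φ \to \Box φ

\forall x \forall y \forall z ((x R^2 y \wedge xRz) \to \exists w (y = w \wedge z = w))

This is a Sahlqvist (Geach-type) schema ◇^2□^0φ → □^1◇^0φ.
Minimal-valuation argument: fix x; take any y with xR^2y and any z with xR^1z. Set V(φ) to the set of worlds R-reachable from y in exactly 0 steps. Then □^0φ holds at y, so the antecedent holds at x; validity forces ◇^0φ at z, giving a w with zR^0w and yR^0w.
First-order correspondent: \forall x \forall y \forall z ((x R^2 y \wedge xRz) \to \exists w (y = w \wedge z = w)).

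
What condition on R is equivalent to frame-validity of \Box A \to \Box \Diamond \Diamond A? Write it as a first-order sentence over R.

This is a Sahlqvist (Geach-type) schema ◇^0□^1A → □^1◇^2A.
Minimal-valuation argument: fix x; take any y with xR^0y and any z with xR^1z. Set V(A) to the set of worlds R-reachable from y in exactly 1 step. Then □^1A holds at y, so the antecedent holds at x; validity forces ◇^2A at z, giving a w with zR^2w and yR^1w.
First-order correspondent: \forall x \forall z (xRz \to \exists w (xRw \wedge z R^2 w)).

\forall x \forall z (xRz \to \exists w (xRw \wedge z R^2 w))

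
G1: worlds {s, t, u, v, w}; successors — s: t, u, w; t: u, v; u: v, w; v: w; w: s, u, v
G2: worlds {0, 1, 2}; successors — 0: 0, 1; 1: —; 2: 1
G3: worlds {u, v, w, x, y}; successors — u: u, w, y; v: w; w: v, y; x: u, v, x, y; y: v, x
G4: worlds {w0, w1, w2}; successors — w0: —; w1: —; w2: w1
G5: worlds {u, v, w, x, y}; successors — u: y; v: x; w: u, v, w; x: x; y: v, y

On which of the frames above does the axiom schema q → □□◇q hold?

This is the axiom for a generalized confluence (Geach) condition; its first-order frame correspondent is ∀x ∀z (xR²z → ∃w (x = w ∧ zRw)).
G1: fails — sR²s but no w* with s=w* and sRw*.
G2: fails — 0R²1 but no w with 0=w and 1Rw.
G3: fails — uR²v but no t with u=t and vRt.
G4: holds.
G5: fails — uR²v but no t with u=t and vRt.

G4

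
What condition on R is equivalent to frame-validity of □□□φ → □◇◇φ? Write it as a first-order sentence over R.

This is a Sahlqvist (Geach-type) schema ◇^0□^3φ → □^1◇^2φ.
First-order correspondent: ∀x ∀z (xRz → ∃w (xR³w ∧ zR²w)).

∀x ∀z (xRz → ∃w (xR³w ∧ zR²w))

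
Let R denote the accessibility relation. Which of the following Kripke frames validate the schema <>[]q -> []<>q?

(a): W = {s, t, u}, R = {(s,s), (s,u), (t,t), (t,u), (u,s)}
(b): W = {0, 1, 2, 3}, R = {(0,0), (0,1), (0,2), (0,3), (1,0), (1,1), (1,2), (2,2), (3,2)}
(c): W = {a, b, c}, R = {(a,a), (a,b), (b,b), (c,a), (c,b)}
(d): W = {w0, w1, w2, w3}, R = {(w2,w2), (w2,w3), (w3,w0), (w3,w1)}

(b), (c)

Frame correspondent (Sahlqvist): forall x forall y forall z (Rxy & Rxz -> exists w (Ryw & Rzw)) — i.e. convergence.
(a): fails — Rtt and Rtu but t and u have no common successor.
(b): holds.
(c): holds.
(d): fails — Rw2w2 and Rw2w3 but w2 and w3 have no common successor.
Valid on: (b), (c).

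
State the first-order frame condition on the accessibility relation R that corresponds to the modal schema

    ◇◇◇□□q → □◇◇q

This is a Sahlqvist (Geach-type) schema ◇^3□^2q → □^1◇^2q.
Minimal-valuation argument: fix x; take any y with xR^3y and any z with xR^1z. Set V(q) to the set of worlds R-reachable from y in exactly 2 steps. Then □^2q holds at y, so the antecedent holds at x; validity forces ◇^2q at z, giving a w with zR^2w and yR^2w.
First-order correspondent: ∀x ∀y ∀z ((xR³y ∧ xRz) → ∃w (yR²w ∧ zR²w)).

∀x ∀y ∀z ((xR³y ∧ xRz) → ∃w (yR²w ∧ zR²w))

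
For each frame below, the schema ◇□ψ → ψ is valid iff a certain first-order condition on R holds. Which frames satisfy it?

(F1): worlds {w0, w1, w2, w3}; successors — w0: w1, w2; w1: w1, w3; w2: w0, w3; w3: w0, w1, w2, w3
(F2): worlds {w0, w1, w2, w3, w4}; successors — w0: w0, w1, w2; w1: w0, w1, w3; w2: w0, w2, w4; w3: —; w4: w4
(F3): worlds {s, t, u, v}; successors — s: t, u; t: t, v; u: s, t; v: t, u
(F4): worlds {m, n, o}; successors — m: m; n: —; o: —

(F4)

Frame correspondent (Sahlqvist): ∀x ∀y (xRy → ∃w (yRw ∧ x = w)) — i.e. a generalized confluence (Geach) condition.
(F1): fails — w0Rw1 but no w with w1Rw and w0=w.
(F2): fails — w1Rw3 but no w with w3Rw and w1=w.
(F3): fails — sRt but no w with tRw and s=w.
(F4): holds.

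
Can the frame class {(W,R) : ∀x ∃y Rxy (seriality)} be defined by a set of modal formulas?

This is a Sahlqvist condition; the D axiom □r → ◇r defines it.
Suppose □r→◇r is valid. At any x set V(r)=W. Then □r at x, so ◇r at x, so x has a successor.

Yes — defined by □r → ◇r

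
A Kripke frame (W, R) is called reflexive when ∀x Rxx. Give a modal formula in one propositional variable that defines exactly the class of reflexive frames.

This is reflexivity; the standard corresponding axiom is T: □s → s.
Suppose □s→s is valid. At any x set V(s)={w : Rxw}. Then □s holds at x, so s holds at x, i.e. Rxx.

□s → s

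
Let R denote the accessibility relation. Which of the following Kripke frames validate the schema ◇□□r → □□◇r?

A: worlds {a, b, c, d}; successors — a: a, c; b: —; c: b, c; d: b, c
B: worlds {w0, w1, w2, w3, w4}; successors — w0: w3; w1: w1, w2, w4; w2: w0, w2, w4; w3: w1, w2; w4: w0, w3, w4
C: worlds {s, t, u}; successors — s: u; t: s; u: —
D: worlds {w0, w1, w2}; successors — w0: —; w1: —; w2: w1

D

Frame correspondent (Sahlqvist): ∀x ∀y ∀z ((xRy ∧ xR²z) → ∃w (yR²w ∧ zRw)) — i.e. a generalized confluence (Geach) condition.
A: fails — aRa, aR²b but no w with aR²w and bRw.
B: fails — w2Rw0, w2R²w0 but no w with w0R²w and w0Rw.
C: fails — tRs, tR²u but no w with sR²w and uRw.
D: satisfies the condition.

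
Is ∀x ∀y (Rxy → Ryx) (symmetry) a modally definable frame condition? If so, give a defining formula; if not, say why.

Definable; r → □◇r defines it

This is a Sahlqvist condition; the B axiom r → □◇r defines it.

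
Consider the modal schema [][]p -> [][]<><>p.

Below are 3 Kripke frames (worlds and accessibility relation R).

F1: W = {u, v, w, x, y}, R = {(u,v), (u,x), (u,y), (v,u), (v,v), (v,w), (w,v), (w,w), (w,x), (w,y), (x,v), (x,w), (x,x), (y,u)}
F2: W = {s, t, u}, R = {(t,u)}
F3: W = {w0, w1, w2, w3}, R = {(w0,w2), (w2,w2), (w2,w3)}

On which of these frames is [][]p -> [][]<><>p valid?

The schema corresponds to a generalized confluence (Geach) condition: forall x forall z (x R^2 z -> exists w (x R^2 w & z R^2 w)).
F1: ✓.
F2: ✓.
F3: fails — w0R²w3 but no w with w0R²w and w3R²w.

F1, F2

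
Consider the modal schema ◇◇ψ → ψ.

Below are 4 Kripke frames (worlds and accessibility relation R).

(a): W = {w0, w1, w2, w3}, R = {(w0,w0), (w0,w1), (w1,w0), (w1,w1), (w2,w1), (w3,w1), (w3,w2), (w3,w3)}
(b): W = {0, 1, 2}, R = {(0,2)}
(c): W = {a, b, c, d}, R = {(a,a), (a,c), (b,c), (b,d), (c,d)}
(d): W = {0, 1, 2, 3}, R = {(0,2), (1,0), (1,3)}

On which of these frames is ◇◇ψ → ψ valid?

(b)

Frame correspondent (Sahlqvist): ∀x ∀y (xR²y → ∃w (y = w ∧ x = w)) — i.e. a generalized confluence (Geach) condition.
(a): fails — w0R²w1 but w1 ≠ w0.
(b): condition met.
(c): fails — aR²c but c ≠ a.
(d): fails — 1R²2 but 2 ≠ 1.
Valid on: (b).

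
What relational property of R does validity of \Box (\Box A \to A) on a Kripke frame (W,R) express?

This schema is the T□ axiom.
Its frame correspondent is shift-reflexivity — \forall x \forall y (Rxy \to Ryy).

shift-reflexivity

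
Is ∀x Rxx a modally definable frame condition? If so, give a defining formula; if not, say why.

This is a Sahlqvist condition; the T axiom □q → q defines it.
Suppose □q→q is valid. At any x set V(q)={w : Rxw}. Then □q holds at x, so q holds at x, i.e. Rxx.

Yes — defined by □q → q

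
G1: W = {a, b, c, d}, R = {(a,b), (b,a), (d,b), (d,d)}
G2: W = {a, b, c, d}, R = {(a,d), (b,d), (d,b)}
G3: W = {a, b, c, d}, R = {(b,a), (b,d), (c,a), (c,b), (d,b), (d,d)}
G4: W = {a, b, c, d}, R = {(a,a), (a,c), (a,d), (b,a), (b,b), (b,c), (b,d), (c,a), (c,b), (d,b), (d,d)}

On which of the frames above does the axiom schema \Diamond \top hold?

G4

Frame correspondent (Sahlqvist): \forall x \exists y Rxy — i.e. seriality.
G1: fails — world c has no successor.
G2: fails — world c has no successor.
G3: fails — world a has no successor.
G4: satisfies the condition.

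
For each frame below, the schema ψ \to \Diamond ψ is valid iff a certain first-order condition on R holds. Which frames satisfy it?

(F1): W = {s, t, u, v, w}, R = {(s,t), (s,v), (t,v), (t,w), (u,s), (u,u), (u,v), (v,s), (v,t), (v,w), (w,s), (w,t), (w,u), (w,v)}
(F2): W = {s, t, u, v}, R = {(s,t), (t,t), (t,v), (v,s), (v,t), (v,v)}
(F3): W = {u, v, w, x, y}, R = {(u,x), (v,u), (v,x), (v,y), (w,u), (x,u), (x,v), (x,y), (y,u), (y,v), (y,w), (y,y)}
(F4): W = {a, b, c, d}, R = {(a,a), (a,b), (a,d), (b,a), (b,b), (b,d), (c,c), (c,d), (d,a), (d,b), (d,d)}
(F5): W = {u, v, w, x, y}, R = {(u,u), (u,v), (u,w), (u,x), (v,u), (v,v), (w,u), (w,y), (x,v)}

This is the axiom for reflexivity; its first-order frame correspondent is \forall x Rxx.
(F1): fails — world s does not see itself.
(F2): fails — world s does not see itself.
(F3): fails — world u does not see itself.
(F4): holds.
(F5): fails — world w does not see itself.
Valid on: (F4).

(F4)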